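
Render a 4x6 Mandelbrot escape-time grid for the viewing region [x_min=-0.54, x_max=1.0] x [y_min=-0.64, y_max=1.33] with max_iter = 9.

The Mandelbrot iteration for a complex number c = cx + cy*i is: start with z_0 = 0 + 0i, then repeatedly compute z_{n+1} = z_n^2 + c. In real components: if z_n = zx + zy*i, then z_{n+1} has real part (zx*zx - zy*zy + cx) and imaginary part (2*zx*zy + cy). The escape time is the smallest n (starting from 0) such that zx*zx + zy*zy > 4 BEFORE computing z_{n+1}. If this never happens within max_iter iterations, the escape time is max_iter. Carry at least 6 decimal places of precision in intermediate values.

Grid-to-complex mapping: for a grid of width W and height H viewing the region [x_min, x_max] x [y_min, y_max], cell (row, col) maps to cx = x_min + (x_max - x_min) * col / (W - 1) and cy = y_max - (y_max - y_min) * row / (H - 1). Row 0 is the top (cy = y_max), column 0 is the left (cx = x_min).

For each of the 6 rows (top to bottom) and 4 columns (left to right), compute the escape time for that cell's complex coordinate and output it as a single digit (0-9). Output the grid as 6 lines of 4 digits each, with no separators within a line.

Answer: 2222
4832
9952
9952
9962
9942

Derivation:
(row=0, col=0): c = -0.5400 + 1.3300i → escape time 2
(row=0, col=1): c = -0.0267 + 1.3300i → escape time 2
(row=0, col=2): c = 0.4867 + 1.3300i → escape time 2
(row=0, col=3): c = 1.0000 + 1.3300i → escape time 2
(row=1, col=0): c = -0.5400 + 0.9360i → escape time 4
(row=1, col=1): c = -0.0267 + 0.9360i → escape time 8
(row=1, col=2): c = 0.4867 + 0.9360i → escape time 3
(row=1, col=3): c = 1.0000 + 0.9360i → escape time 2
(row=2, col=0): c = -0.5400 + 0.5420i → escape time 9
(row=2, col=1): c = -0.0267 + 0.5420i → escape time 9
(row=2, col=2): c = 0.4867 + 0.5420i → escape time 5
(row=2, col=3): c = 1.0000 + 0.5420i → escape time 2
(row=3, col=0): c = -0.5400 + 0.1480i → escape time 9
(row=3, col=1): c = -0.0267 + 0.1480i → escape time 9
(row=3, col=2): c = 0.4867 + 0.1480i → escape time 5
(row=3, col=3): c = 1.0000 + 0.1480i → escape time 2
(row=4, col=0): c = -0.5400 + -0.2460i → escape time 9
(row=4, col=1): c = -0.0267 + -0.2460i → escape time 9
(row=4, col=2): c = 0.4867 + -0.2460i → escape time 6
(row=4, col=3): c = 1.0000 + -0.2460i → escape time 2
(row=5, col=0): c = -0.5400 + -0.6400i → escape time 9
(row=5, col=1): c = -0.0267 + -0.6400i → escape time 9
(row=5, col=2): c = 0.4867 + -0.6400i → escape time 4
(row=5, col=3): c = 1.0000 + -0.6400i → escape time 2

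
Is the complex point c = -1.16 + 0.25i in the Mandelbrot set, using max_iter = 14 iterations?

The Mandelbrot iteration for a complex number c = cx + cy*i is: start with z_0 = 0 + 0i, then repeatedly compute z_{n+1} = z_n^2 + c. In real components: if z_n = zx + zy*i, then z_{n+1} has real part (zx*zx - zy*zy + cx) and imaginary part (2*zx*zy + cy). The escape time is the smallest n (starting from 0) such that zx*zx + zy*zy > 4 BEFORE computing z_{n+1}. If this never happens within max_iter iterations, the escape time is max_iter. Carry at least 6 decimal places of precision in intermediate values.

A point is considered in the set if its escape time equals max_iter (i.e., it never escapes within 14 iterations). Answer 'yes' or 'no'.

Answer: yes

Derivation:
z_0 = 0 + 0i, c = -1.1600 + 0.2500i
Iter 1: z = -1.1600 + 0.2500i, |z|^2 = 1.4081
Iter 2: z = 0.1231 + -0.3300i, |z|^2 = 0.1241
Iter 3: z = -1.2537 + 0.1688i, |z|^2 = 1.6004
Iter 4: z = 0.3834 + -0.1731i, |z|^2 = 0.1770
Iter 5: z = -1.0430 + 0.1172i, |z|^2 = 1.1016
Iter 6: z = -0.0859 + 0.0055i, |z|^2 = 0.0074
Iter 7: z = -1.1526 + 0.2491i, |z|^2 = 1.3906
Iter 8: z = 0.1066 + -0.3242i, |z|^2 = 0.1164
Iter 9: z = -1.2537 + 0.1809i, |z|^2 = 1.6046
Iter 10: z = 0.3791 + -0.2036i, |z|^2 = 0.1852
Iter 11: z = -1.0578 + 0.0956i, |z|^2 = 1.1280
Iter 12: z = -0.0503 + 0.0477i, |z|^2 = 0.0048
Iter 13: z = -1.1597 + 0.2452i, |z|^2 = 1.4051
Did not escape in 14 iterations → in set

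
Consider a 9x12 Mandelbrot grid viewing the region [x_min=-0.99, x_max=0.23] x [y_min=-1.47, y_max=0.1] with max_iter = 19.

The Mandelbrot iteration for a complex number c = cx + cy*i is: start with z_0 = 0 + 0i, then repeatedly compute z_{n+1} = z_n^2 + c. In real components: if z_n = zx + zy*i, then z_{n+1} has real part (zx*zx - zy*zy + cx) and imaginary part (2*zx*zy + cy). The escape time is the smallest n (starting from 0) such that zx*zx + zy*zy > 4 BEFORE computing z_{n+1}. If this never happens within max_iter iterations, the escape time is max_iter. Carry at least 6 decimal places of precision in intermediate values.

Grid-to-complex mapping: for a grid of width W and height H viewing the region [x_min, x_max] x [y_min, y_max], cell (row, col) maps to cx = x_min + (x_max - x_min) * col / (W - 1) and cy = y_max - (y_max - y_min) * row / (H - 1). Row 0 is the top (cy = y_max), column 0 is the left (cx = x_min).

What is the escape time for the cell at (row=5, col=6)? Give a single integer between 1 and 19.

z_0 = 0 + 0i, c = -0.0750 + -0.6136i
Iter 1: z = -0.0750 + -0.6136i, |z|^2 = 0.3822
Iter 2: z = -0.4459 + -0.5216i, |z|^2 = 0.4709
Iter 3: z = -0.1482 + -0.1485i, |z|^2 = 0.0440
Iter 4: z = -0.0751 + -0.5696i, |z|^2 = 0.3301
Iter 5: z = -0.3938 + -0.5281i, |z|^2 = 0.4340
Iter 6: z = -0.1988 + -0.1977i, |z|^2 = 0.0786
Iter 7: z = -0.0746 + -0.5351i, |z|^2 = 0.2918
Iter 8: z = -0.3557 + -0.5339i, |z|^2 = 0.4115
Iter 9: z = -0.2335 + -0.2338i, |z|^2 = 0.1092
Iter 10: z = -0.0752 + -0.5045i, |z|^2 = 0.2601
Iter 11: z = -0.3238 + -0.5378i, |z|^2 = 0.3941
Iter 12: z = -0.2594 + -0.2653i, |z|^2 = 0.1377
Iter 13: z = -0.0781 + -0.4760i, |z|^2 = 0.2327
Iter 14: z = -0.2955 + -0.5393i, |z|^2 = 0.3781
Iter 15: z = -0.2785 + -0.2950i, |z|^2 = 0.1646
Iter 16: z = -0.0844 + -0.4493i, |z|^2 = 0.2090
Iter 17: z = -0.2698 + -0.5377i, |z|^2 = 0.3620
Iter 18: z = -0.2914 + -0.3235i, |z|^2 = 0.1896

Answer: 19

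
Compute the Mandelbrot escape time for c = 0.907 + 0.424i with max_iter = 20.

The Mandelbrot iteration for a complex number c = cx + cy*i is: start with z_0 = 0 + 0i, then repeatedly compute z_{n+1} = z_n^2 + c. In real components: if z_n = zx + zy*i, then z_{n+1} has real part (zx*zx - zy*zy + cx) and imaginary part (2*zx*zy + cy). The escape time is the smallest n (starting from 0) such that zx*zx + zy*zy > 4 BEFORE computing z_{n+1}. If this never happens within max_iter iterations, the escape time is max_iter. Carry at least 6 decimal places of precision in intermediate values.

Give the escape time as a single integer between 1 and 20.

z_0 = 0 + 0i, c = 0.9070 + 0.4240i
Iter 1: z = 0.9070 + 0.4240i, |z|^2 = 1.0024
Iter 2: z = 1.5499 + 1.1931i, |z|^2 = 3.8257
Iter 3: z = 1.8855 + 4.1224i, |z|^2 = 20.5496
Escaped at iteration 3

Answer: 3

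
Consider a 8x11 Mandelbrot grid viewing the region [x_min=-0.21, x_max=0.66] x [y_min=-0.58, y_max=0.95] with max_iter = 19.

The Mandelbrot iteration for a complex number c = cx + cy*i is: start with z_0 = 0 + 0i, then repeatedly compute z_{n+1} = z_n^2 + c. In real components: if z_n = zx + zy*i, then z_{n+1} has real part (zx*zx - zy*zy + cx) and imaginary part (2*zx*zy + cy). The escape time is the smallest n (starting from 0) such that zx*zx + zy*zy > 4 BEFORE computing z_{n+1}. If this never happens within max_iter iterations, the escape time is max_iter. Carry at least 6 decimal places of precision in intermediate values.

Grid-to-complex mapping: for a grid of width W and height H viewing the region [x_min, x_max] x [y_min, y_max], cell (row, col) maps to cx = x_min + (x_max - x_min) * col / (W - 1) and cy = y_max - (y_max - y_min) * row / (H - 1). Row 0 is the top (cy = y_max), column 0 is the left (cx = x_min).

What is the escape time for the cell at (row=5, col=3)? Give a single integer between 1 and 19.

z_0 = 0 + 0i, c = 0.1629 + 0.1850i
Iter 1: z = 0.1629 + 0.1850i, |z|^2 = 0.0607
Iter 2: z = 0.1552 + 0.2453i, |z|^2 = 0.0842
Iter 3: z = 0.1268 + 0.2611i, |z|^2 = 0.0842
Iter 4: z = 0.1108 + 0.2512i, |z|^2 = 0.0754
Iter 5: z = 0.1120 + 0.2406i, |z|^2 = 0.0705
Iter 6: z = 0.1175 + 0.2389i, |z|^2 = 0.0709
Iter 7: z = 0.1196 + 0.2411i, |z|^2 = 0.0724
Iter 8: z = 0.1190 + 0.2427i, |z|^2 = 0.0731
Iter 9: z = 0.1181 + 0.2428i, |z|^2 = 0.0729
Iter 10: z = 0.1179 + 0.2424i, |z|^2 = 0.0726
Iter 11: z = 0.1180 + 0.2421i, |z|^2 = 0.0726
Iter 12: z = 0.1182 + 0.2422i, |z|^2 = 0.0726
Iter 13: z = 0.1182 + 0.2422i, |z|^2 = 0.0726
Iter 14: z = 0.1182 + 0.2423i, |z|^2 = 0.0726
Iter 15: z = 0.1181 + 0.2422i, |z|^2 = 0.0726
Iter 16: z = 0.1181 + 0.2422i, |z|^2 = 0.0726
Iter 17: z = 0.1181 + 0.2422i, |z|^2 = 0.0726
Iter 18: z = 0.1181 + 0.2422i, |z|^2 = 0.0726

Answer: 19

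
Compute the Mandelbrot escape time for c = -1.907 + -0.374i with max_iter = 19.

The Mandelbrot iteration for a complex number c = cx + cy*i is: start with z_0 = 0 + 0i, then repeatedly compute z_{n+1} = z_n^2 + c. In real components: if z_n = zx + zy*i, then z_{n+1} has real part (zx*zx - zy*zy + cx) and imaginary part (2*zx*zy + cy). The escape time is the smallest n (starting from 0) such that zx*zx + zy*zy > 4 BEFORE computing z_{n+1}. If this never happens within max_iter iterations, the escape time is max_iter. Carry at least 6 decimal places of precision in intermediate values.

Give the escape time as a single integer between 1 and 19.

Answer: 3

Derivation:
z_0 = 0 + 0i, c = -1.9070 + -0.3740i
Iter 1: z = -1.9070 + -0.3740i, |z|^2 = 3.7765
Iter 2: z = 1.5898 + 1.0524i, |z|^2 = 3.6350
Iter 3: z = -0.4872 + 2.9723i, |z|^2 = 9.0718
Escaped at iteration 3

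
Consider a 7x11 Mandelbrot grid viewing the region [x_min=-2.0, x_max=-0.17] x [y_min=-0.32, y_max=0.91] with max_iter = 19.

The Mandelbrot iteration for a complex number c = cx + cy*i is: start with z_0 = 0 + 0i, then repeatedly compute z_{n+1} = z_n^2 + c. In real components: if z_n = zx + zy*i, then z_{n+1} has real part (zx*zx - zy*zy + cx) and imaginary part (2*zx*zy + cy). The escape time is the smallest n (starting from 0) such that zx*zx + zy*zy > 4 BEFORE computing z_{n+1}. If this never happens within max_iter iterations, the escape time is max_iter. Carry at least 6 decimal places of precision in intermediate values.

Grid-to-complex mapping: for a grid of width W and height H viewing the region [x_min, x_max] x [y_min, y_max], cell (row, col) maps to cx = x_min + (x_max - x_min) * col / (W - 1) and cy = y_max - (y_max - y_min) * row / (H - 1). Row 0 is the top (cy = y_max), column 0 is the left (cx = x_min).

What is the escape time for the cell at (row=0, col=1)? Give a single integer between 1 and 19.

z_0 = 0 + 0i, c = -1.6950 + 0.9100i
Iter 1: z = -1.6950 + 0.9100i, |z|^2 = 3.7011
Iter 2: z = 0.3499 + -2.1749i, |z|^2 = 4.8526
Escaped at iteration 2

Answer: 2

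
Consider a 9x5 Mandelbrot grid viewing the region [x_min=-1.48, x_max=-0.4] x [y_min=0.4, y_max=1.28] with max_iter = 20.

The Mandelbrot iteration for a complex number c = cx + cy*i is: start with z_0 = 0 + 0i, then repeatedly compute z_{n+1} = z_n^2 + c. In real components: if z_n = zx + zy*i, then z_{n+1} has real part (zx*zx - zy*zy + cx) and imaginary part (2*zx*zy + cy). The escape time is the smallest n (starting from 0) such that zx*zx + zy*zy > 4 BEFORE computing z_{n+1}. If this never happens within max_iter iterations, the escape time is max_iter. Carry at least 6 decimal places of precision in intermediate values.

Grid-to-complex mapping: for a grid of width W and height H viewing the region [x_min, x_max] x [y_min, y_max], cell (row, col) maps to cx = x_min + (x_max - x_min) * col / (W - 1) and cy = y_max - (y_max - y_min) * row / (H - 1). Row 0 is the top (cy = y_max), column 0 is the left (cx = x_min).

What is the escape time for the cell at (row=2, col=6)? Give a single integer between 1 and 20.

Answer: 4

Derivation:
z_0 = 0 + 0i, c = -0.6700 + 0.8400i
Iter 1: z = -0.6700 + 0.8400i, |z|^2 = 1.1545
Iter 2: z = -0.9267 + -0.2856i, |z|^2 = 0.9403
Iter 3: z = 0.1072 + 1.3693i, |z|^2 = 1.8866
Iter 4: z = -2.5336 + 1.1336i, |z|^2 = 7.7040
Escaped at iteration 4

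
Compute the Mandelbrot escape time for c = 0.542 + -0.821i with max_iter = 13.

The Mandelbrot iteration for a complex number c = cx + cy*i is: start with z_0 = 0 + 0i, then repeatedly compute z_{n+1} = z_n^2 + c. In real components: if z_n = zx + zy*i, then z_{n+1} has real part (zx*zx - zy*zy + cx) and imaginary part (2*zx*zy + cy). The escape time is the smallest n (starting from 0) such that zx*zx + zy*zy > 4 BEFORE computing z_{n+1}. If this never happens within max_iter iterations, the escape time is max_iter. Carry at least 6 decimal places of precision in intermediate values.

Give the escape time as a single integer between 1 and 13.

z_0 = 0 + 0i, c = 0.5420 + -0.8210i
Iter 1: z = 0.5420 + -0.8210i, |z|^2 = 0.9678
Iter 2: z = 0.1617 + -1.7110i, |z|^2 = 2.9536
Iter 3: z = -2.3592 + -1.3744i, |z|^2 = 7.4550
Escaped at iteration 3

Answer: 3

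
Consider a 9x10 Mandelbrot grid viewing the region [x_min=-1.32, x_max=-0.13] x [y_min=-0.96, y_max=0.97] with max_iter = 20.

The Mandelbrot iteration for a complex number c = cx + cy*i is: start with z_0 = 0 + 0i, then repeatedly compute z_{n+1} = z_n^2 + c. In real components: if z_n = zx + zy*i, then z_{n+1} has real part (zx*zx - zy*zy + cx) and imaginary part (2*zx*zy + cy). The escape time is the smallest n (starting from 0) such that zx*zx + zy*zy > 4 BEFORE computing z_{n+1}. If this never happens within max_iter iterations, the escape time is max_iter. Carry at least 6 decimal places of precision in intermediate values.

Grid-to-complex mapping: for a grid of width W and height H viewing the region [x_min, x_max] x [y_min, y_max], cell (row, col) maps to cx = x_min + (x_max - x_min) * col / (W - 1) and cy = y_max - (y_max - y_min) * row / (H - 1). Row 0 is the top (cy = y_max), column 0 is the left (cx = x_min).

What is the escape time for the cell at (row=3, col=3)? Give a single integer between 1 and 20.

Answer: 9

Derivation:
z_0 = 0 + 0i, c = -0.8738 + 0.3267i
Iter 1: z = -0.8738 + 0.3267i, |z|^2 = 0.8702
Iter 2: z = -0.2170 + -0.2442i, |z|^2 = 0.1067
Iter 3: z = -0.8863 + 0.4327i, |z|^2 = 0.9727
Iter 4: z = -0.2755 + -0.4402i, |z|^2 = 0.2697
Iter 5: z = -0.9917 + 0.5692i, |z|^2 = 1.3074
Iter 6: z = -0.2143 + -0.8023i, |z|^2 = 0.6895
Iter 7: z = -1.4714 + 0.6705i, |z|^2 = 2.6147
Iter 8: z = 0.8418 + -1.6465i, |z|^2 = 3.4197
Iter 9: z = -2.8763 + -2.4454i, |z|^2 = 14.2529
Escaped at iteration 9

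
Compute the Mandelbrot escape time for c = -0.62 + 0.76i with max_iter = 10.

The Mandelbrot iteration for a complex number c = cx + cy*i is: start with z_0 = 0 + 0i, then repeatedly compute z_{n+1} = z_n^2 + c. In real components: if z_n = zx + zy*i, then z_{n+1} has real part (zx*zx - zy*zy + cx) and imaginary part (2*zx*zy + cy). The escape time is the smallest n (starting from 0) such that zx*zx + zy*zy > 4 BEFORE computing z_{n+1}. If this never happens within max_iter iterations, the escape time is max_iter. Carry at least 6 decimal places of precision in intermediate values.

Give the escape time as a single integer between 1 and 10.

Answer: 5

Derivation:
z_0 = 0 + 0i, c = -0.6200 + 0.7600i
Iter 1: z = -0.6200 + 0.7600i, |z|^2 = 0.9620
Iter 2: z = -0.8132 + -0.1824i, |z|^2 = 0.6946
Iter 3: z = 0.0080 + 1.0567i, |z|^2 = 1.1166
Iter 4: z = -1.7365 + 0.7770i, |z|^2 = 3.6189
Iter 5: z = 1.7916 + -1.9383i, |z|^2 = 6.9669
Escaped at iteration 5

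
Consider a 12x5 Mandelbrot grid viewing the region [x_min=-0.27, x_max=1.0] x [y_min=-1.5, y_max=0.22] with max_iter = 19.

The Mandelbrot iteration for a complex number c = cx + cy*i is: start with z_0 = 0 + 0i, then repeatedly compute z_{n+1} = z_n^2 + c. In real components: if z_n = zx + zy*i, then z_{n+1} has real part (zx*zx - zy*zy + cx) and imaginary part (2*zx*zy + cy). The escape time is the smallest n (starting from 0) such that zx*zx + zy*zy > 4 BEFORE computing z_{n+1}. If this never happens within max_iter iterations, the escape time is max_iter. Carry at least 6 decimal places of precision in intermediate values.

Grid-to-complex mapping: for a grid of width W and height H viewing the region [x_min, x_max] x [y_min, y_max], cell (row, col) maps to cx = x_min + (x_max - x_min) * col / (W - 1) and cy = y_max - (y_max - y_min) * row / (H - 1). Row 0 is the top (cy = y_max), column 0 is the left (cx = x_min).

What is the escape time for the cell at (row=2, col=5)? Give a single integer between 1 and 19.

Answer: 9

Derivation:
z_0 = 0 + 0i, c = 0.3073 + -0.6400i
Iter 1: z = 0.3073 + -0.6400i, |z|^2 = 0.5040
Iter 2: z = -0.0079 + -1.0333i, |z|^2 = 1.0678
Iter 3: z = -0.7604 + -0.6237i, |z|^2 = 0.9671
Iter 4: z = 0.4965 + 0.3084i, |z|^2 = 0.3417
Iter 5: z = 0.4587 + -0.3337i, |z|^2 = 0.3217
Iter 6: z = 0.4063 + -0.9461i, |z|^2 = 1.0602
Iter 7: z = -0.4228 + -1.4088i, |z|^2 = 2.1635
Iter 8: z = -1.4987 + 0.5513i, |z|^2 = 2.5502
Iter 9: z = 2.2496 + -2.2925i, |z|^2 = 10.3162
Escaped at iteration 9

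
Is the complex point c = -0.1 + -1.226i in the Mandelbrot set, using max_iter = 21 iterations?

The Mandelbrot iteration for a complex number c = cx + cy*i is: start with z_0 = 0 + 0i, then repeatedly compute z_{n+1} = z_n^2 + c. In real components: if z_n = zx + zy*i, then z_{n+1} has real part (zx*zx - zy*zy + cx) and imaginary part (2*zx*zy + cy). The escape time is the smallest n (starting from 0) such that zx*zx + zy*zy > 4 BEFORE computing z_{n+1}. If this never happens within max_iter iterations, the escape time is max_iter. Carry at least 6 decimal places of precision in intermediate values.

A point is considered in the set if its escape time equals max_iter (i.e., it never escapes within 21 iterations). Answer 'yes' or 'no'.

Answer: no

Derivation:
z_0 = 0 + 0i, c = -0.1000 + -1.2260i
Iter 1: z = -0.1000 + -1.2260i, |z|^2 = 1.5131
Iter 2: z = -1.5931 + -0.9808i, |z|^2 = 3.4999
Iter 3: z = 1.4759 + 1.8990i, |z|^2 = 5.7845
Escaped at iteration 3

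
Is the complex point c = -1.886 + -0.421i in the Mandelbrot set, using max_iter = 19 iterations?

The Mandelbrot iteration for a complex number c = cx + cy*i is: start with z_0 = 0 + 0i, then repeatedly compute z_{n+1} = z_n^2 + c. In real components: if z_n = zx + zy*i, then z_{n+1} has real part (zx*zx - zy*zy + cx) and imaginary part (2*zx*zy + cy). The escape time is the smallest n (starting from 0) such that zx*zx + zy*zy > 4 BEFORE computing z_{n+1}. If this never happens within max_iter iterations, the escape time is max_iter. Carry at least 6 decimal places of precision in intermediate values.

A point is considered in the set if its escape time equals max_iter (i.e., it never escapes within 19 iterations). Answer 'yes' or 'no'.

Answer: no

Derivation:
z_0 = 0 + 0i, c = -1.8860 + -0.4210i
Iter 1: z = -1.8860 + -0.4210i, |z|^2 = 3.7342
Iter 2: z = 1.4938 + 1.1670i, |z|^2 = 3.5932
Iter 3: z = -1.0166 + 3.0655i, |z|^2 = 10.4305
Escaped at iteration 3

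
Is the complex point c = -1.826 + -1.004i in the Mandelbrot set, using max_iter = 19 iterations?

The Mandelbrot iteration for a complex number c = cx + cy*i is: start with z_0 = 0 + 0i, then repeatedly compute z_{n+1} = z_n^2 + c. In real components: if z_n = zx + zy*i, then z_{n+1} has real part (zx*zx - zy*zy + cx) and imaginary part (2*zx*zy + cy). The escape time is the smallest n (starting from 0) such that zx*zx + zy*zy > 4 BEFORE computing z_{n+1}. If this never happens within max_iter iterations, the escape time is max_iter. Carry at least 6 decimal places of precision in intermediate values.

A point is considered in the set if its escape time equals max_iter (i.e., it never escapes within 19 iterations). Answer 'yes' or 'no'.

Answer: no

Derivation:
z_0 = 0 + 0i, c = -1.8260 + -1.0040i
Iter 1: z = -1.8260 + -1.0040i, |z|^2 = 4.3423
Escaped at iteration 1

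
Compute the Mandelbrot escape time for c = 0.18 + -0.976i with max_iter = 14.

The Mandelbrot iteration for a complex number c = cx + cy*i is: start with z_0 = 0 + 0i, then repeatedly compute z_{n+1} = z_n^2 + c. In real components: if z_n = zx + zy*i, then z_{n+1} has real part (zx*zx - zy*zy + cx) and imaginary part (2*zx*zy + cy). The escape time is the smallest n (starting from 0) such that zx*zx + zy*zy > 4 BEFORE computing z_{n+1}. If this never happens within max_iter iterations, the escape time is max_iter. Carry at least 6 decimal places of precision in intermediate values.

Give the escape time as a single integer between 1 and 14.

z_0 = 0 + 0i, c = 0.1800 + -0.9760i
Iter 1: z = 0.1800 + -0.9760i, |z|^2 = 0.9850
Iter 2: z = -0.7402 + -1.3274i, |z|^2 = 2.3097
Iter 3: z = -1.0340 + 0.9890i, |z|^2 = 2.0472
Iter 4: z = 0.2712 + -3.0212i, |z|^2 = 9.2013
Escaped at iteration 4

Answer: 4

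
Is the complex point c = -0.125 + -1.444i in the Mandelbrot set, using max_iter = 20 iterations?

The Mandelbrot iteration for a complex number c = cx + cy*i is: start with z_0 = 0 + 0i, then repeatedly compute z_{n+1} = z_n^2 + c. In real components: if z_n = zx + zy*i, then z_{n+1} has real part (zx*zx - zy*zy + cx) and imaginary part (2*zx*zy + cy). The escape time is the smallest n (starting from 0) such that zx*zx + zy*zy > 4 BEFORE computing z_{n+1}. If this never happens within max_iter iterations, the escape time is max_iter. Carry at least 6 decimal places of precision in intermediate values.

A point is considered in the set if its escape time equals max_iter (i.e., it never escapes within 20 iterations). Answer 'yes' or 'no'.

z_0 = 0 + 0i, c = -0.1250 + -1.4440i
Iter 1: z = -0.1250 + -1.4440i, |z|^2 = 2.1008
Iter 2: z = -2.1945 + -1.0830i, |z|^2 = 5.9888
Escaped at iteration 2

Answer: no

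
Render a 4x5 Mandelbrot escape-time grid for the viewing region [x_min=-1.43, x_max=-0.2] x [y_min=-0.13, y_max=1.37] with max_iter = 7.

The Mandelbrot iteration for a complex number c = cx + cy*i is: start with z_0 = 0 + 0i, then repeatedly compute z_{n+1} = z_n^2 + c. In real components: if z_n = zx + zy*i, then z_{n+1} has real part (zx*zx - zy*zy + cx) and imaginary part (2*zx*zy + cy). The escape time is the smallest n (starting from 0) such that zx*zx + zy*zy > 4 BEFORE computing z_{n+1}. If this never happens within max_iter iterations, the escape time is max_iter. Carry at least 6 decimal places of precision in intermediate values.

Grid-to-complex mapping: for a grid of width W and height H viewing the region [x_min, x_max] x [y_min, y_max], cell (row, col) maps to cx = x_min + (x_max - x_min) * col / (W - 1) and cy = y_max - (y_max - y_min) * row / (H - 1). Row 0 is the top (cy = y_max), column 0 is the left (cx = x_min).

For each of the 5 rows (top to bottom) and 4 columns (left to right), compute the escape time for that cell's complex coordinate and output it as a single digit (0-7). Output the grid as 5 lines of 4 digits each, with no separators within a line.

Answer: 2222
3347
3477
5777
7777

Derivation:
(row=0, col=0): c = -1.4300 + 1.3700i → escape time 2
(row=0, col=1): c = -1.0200 + 1.3700i → escape time 2
(row=0, col=2): c = -0.6100 + 1.3700i → escape time 2
(row=0, col=3): c = -0.2000 + 1.3700i → escape time 2
(row=1, col=0): c = -1.4300 + 0.9950i → escape time 3
(row=1, col=1): c = -1.0200 + 0.9950i → escape time 3
(row=1, col=2): c = -0.6100 + 0.9950i → escape time 4
(row=1, col=3): c = -0.2000 + 0.9950i → escape time 7
(row=2, col=0): c = -1.4300 + 0.6200i → escape time 3
(row=2, col=1): c = -1.0200 + 0.6200i → escape time 4
(row=2, col=2): c = -0.6100 + 0.6200i → escape time 7
(row=2, col=3): c = -0.2000 + 0.6200i → escape time 7
(row=3, col=0): c = -1.4300 + 0.2450i → escape time 5
(row=3, col=1): c = -1.0200 + 0.2450i → escape time 7
(row=3, col=2): c = -0.6100 + 0.2450i → escape time 7
(row=3, col=3): c = -0.2000 + 0.2450i → escape time 7
(row=4, col=0): c = -1.4300 + -0.1300i → escape time 7
(row=4, col=1): c = -1.0200 + -0.1300i → escape time 7
(row=4, col=2): c = -0.6100 + -0.1300i → escape time 7
(row=4, col=3): c = -0.2000 + -0.1300i → escape time 7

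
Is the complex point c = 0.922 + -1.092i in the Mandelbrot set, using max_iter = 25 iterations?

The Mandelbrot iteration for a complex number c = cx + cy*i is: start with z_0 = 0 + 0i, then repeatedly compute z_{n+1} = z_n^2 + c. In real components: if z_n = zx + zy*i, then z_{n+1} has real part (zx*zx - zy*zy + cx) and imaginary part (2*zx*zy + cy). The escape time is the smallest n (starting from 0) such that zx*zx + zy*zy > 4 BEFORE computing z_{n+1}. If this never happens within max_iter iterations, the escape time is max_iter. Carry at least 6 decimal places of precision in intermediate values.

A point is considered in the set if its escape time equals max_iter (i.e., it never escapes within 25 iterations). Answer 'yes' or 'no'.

z_0 = 0 + 0i, c = 0.9220 + -1.0920i
Iter 1: z = 0.9220 + -1.0920i, |z|^2 = 2.0425
Iter 2: z = 0.5796 + -3.1056i, |z|^2 = 9.9810
Escaped at iteration 2

Answer: no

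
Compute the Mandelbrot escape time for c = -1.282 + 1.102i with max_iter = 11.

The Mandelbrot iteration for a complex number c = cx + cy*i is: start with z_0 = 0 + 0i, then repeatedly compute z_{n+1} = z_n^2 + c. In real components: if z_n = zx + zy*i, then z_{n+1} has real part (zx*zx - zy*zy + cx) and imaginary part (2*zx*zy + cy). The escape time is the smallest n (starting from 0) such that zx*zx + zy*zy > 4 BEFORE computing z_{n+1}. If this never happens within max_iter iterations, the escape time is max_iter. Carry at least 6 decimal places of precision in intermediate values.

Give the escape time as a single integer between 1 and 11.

Answer: 3

Derivation:
z_0 = 0 + 0i, c = -1.2820 + 1.1020i
Iter 1: z = -1.2820 + 1.1020i, |z|^2 = 2.8579
Iter 2: z = -0.8529 + -1.7235i, |z|^2 = 3.6980
Iter 3: z = -3.5251 + 4.0419i, |z|^2 = 28.7638
Escaped at iteration 3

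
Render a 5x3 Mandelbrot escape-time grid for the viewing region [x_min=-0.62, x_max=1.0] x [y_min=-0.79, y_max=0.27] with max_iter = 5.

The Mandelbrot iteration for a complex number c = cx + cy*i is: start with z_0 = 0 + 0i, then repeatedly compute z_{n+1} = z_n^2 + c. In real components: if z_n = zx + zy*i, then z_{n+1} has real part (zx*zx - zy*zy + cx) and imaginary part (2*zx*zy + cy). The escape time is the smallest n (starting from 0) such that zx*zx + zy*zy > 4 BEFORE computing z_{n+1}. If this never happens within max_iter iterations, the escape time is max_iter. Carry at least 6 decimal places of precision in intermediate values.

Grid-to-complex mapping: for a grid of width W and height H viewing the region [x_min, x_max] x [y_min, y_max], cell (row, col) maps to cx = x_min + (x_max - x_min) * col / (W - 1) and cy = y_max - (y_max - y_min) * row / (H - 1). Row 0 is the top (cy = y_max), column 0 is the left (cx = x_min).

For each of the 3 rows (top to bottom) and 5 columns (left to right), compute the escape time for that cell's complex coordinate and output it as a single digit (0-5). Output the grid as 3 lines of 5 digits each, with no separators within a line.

(row=0, col=0): c = -0.6200 + 0.2700i → escape time 5
(row=0, col=1): c = -0.2150 + 0.2700i → escape time 5
(row=0, col=2): c = 0.1900 + 0.2700i → escape time 5
(row=0, col=3): c = 0.5950 + 0.2700i → escape time 4
(row=0, col=4): c = 1.0000 + 0.2700i → escape time 2
(row=1, col=0): c = -0.6200 + -0.2600i → escape time 5
(row=1, col=1): c = -0.2150 + -0.2600i → escape time 5
(row=1, col=2): c = 0.1900 + -0.2600i → escape time 5
(row=1, col=3): c = 0.5950 + -0.2600i → escape time 4
(row=1, col=4): c = 1.0000 + -0.2600i → escape time 2
(row=2, col=0): c = -0.6200 + -0.7900i → escape time 4
(row=2, col=1): c = -0.2150 + -0.7900i → escape time 5
(row=2, col=2): c = 0.1900 + -0.7900i → escape time 5
(row=2, col=3): c = 0.5950 + -0.7900i → escape time 3
(row=2, col=4): c = 1.0000 + -0.7900i → escape time 2

Answer: 55542
55542
45532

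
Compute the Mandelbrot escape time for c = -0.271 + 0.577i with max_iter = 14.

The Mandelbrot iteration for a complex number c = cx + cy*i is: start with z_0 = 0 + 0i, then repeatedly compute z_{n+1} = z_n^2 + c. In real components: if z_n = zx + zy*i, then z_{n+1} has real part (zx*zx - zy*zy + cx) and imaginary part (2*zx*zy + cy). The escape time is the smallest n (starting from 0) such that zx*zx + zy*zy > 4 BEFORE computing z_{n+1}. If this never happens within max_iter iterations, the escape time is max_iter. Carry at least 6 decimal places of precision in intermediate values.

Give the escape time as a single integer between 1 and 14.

z_0 = 0 + 0i, c = -0.2710 + 0.5770i
Iter 1: z = -0.2710 + 0.5770i, |z|^2 = 0.4064
Iter 2: z = -0.5305 + 0.2643i, |z|^2 = 0.3513
Iter 3: z = -0.0594 + 0.2966i, |z|^2 = 0.0915
Iter 4: z = -0.3555 + 0.5418i, |z|^2 = 0.4198
Iter 5: z = -0.4381 + 0.1919i, |z|^2 = 0.2288
Iter 6: z = -0.1158 + 0.4089i, |z|^2 = 0.1806
Iter 7: z = -0.4248 + 0.4823i, |z|^2 = 0.4130
Iter 8: z = -0.3232 + 0.1673i, |z|^2 = 0.1324
Iter 9: z = -0.1946 + 0.4689i, |z|^2 = 0.2577
Iter 10: z = -0.4530 + 0.3946i, |z|^2 = 0.3609
Iter 11: z = -0.2215 + 0.2195i, |z|^2 = 0.0973
Iter 12: z = -0.2701 + 0.4798i, |z|^2 = 0.3031
Iter 13: z = -0.4282 + 0.3178i, |z|^2 = 0.2843

Answer: 14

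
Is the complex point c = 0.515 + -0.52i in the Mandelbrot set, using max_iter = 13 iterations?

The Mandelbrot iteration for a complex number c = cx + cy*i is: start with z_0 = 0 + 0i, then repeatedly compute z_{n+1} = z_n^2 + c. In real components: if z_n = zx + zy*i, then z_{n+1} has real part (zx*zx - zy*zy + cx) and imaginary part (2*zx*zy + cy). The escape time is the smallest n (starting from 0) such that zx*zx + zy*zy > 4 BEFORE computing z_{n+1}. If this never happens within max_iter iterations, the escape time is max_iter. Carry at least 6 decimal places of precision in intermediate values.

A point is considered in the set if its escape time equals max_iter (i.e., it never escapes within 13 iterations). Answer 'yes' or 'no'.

z_0 = 0 + 0i, c = 0.5150 + -0.5200i
Iter 1: z = 0.5150 + -0.5200i, |z|^2 = 0.5356
Iter 2: z = 0.5098 + -1.0556i, |z|^2 = 1.3742
Iter 3: z = -0.3394 + -1.5963i, |z|^2 = 2.6635
Iter 4: z = -1.9181 + 0.5635i, |z|^2 = 3.9968
Iter 5: z = 3.8767 + -2.6817i, |z|^2 = 22.2207
Escaped at iteration 5

Answer: no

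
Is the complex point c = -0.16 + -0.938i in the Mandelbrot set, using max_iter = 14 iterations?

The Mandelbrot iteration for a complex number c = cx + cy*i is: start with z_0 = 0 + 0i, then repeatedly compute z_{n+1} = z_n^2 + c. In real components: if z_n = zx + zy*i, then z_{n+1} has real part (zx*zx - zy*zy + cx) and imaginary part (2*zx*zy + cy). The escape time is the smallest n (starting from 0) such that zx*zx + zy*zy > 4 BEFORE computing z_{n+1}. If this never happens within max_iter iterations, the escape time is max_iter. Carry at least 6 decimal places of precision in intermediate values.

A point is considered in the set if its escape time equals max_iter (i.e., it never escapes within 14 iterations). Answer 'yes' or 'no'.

z_0 = 0 + 0i, c = -0.1600 + -0.9380i
Iter 1: z = -0.1600 + -0.9380i, |z|^2 = 0.9054
Iter 2: z = -1.0142 + -0.6378i, |z|^2 = 1.4355
Iter 3: z = 0.4619 + 0.3559i, |z|^2 = 0.3399
Iter 4: z = -0.0733 + -0.6093i, |z|^2 = 0.3766
Iter 5: z = -0.5259 + -0.8486i, |z|^2 = 0.9967
Iter 6: z = -0.6037 + -0.0454i, |z|^2 = 0.3665
Iter 7: z = 0.2023 + -0.8831i, |z|^2 = 0.8209
Iter 8: z = -0.8990 + -1.2954i, |z|^2 = 2.4862
Iter 9: z = -1.0299 + 1.3911i, |z|^2 = 2.9958
Iter 10: z = -1.0345 + -3.8033i, |z|^2 = 15.5352
Escaped at iteration 10

Answer: no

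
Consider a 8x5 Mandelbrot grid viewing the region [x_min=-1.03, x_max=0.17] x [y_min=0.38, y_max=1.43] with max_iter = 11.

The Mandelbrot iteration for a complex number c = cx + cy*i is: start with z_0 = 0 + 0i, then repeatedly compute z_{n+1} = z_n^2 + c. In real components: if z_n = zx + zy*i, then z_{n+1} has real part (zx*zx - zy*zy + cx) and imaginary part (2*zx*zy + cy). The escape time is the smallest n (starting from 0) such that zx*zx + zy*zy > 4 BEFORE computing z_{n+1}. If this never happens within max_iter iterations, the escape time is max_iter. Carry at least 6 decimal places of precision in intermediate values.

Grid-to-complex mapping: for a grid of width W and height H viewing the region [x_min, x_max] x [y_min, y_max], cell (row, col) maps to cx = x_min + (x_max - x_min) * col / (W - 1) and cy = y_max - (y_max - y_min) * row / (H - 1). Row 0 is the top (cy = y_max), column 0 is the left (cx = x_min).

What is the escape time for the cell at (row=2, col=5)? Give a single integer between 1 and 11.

z_0 = 0 + 0i, c = -0.1729 + 0.9050i
Iter 1: z = -0.1729 + 0.9050i, |z|^2 = 0.8489
Iter 2: z = -0.9620 + 0.5921i, |z|^2 = 1.2761
Iter 3: z = 0.4020 + -0.2343i, |z|^2 = 0.2165
Iter 4: z = -0.0661 + 0.7167i, |z|^2 = 0.5180
Iter 5: z = -0.6821 + 0.8102i, |z|^2 = 1.1217
Iter 6: z = -0.3640 + -0.2002i, |z|^2 = 0.1726
Iter 7: z = -0.0805 + 1.0508i, |z|^2 = 1.1106
Iter 8: z = -1.2705 + 0.7359i, |z|^2 = 2.1558
Iter 9: z = 0.8998 + -0.9650i, |z|^2 = 1.7409
Iter 10: z = -0.2945 + -0.8316i, |z|^2 = 0.7783

Answer: 11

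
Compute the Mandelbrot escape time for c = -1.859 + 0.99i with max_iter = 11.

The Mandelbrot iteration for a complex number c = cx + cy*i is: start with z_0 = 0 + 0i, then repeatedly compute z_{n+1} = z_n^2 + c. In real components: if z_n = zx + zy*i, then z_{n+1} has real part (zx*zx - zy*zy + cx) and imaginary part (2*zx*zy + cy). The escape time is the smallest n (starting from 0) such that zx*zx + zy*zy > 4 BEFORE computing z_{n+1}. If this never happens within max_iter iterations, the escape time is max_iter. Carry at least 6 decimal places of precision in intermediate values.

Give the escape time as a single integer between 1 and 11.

Answer: 1

Derivation:
z_0 = 0 + 0i, c = -1.8590 + 0.9900i
Iter 1: z = -1.8590 + 0.9900i, |z|^2 = 4.4360
Escaped at iteration 1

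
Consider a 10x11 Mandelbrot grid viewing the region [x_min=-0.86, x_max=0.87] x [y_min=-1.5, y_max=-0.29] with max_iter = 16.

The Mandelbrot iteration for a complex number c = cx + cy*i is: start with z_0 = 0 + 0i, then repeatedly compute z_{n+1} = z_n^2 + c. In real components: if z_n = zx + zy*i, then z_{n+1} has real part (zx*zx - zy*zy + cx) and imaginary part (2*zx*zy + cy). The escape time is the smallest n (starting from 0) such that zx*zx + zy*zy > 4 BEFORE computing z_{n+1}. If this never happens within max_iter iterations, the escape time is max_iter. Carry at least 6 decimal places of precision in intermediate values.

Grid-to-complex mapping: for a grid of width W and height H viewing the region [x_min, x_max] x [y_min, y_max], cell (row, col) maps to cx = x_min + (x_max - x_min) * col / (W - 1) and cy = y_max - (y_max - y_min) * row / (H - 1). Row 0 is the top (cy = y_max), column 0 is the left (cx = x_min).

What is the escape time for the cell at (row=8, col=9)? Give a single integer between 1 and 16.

z_0 = 0 + 0i, c = 0.8700 + -1.2580i
Iter 1: z = 0.8700 + -1.2580i, |z|^2 = 2.3395
Iter 2: z = 0.0443 + -3.4469i, |z|^2 = 11.8832
Escaped at iteration 2

Answer: 2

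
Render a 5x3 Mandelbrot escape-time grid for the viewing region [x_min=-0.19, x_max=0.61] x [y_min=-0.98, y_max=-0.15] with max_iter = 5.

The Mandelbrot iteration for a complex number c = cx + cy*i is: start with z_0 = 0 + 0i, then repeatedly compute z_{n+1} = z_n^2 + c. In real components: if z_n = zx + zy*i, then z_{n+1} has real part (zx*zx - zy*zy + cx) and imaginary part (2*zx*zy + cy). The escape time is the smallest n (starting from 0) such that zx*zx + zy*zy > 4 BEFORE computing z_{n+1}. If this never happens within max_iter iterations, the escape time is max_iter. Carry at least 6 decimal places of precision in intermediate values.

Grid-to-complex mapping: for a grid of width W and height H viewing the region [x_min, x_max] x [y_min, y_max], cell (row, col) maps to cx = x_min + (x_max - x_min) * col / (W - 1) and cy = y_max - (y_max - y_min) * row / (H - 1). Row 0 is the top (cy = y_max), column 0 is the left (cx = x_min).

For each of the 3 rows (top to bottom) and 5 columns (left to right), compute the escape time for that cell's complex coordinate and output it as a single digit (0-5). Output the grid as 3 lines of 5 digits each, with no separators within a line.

Answer: 55554
55553
55432

Derivation:
(row=0, col=0): c = -0.1900 + -0.1500i → escape time 5
(row=0, col=1): c = 0.0100 + -0.1500i → escape time 5
(row=0, col=2): c = 0.2100 + -0.1500i → escape time 5
(row=0, col=3): c = 0.4100 + -0.1500i → escape time 5
(row=0, col=4): c = 0.6100 + -0.1500i → escape time 4
(row=1, col=0): c = -0.1900 + -0.5650i → escape time 5
(row=1, col=1): c = 0.0100 + -0.5650i → escape time 5
(row=1, col=2): c = 0.2100 + -0.5650i → escape time 5
(row=1, col=3): c = 0.4100 + -0.5650i → escape time 5
(row=1, col=4): c = 0.6100 + -0.5650i → escape time 3
(row=2, col=0): c = -0.1900 + -0.9800i → escape time 5
(row=2, col=1): c = 0.0100 + -0.9800i → escape time 5
(row=2, col=2): c = 0.2100 + -0.9800i → escape time 4
(row=2, col=3): c = 0.4100 + -0.9800i → escape time 3
(row=2, col=4): c = 0.6100 + -0.9800i → escape time 2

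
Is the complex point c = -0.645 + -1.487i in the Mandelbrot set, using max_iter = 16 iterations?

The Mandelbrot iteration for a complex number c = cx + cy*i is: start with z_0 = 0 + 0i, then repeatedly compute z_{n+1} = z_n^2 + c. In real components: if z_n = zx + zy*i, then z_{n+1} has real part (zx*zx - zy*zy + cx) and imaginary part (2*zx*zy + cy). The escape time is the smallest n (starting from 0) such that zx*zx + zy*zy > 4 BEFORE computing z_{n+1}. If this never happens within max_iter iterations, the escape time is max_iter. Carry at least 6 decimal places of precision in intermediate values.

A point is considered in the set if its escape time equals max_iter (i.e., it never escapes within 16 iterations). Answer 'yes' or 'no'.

Answer: no

Derivation:
z_0 = 0 + 0i, c = -0.6450 + -1.4870i
Iter 1: z = -0.6450 + -1.4870i, |z|^2 = 2.6272
Iter 2: z = -2.4401 + 0.4312i, |z|^2 = 6.1403
Escaped at iteration 2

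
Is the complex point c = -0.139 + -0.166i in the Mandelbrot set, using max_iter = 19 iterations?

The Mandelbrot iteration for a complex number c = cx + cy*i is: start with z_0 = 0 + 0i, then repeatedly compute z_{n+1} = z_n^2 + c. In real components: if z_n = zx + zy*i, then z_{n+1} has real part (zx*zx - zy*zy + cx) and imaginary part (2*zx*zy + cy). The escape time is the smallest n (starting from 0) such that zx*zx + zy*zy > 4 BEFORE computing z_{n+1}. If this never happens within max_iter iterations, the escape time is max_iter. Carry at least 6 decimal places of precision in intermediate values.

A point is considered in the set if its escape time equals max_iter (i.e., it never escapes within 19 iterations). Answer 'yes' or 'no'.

Answer: yes

Derivation:
z_0 = 0 + 0i, c = -0.1390 + -0.1660i
Iter 1: z = -0.1390 + -0.1660i, |z|^2 = 0.0469
Iter 2: z = -0.1472 + -0.1199i, |z|^2 = 0.0360
Iter 3: z = -0.1317 + -0.1307i, |z|^2 = 0.0344
Iter 4: z = -0.1387 + -0.1316i, |z|^2 = 0.0366
Iter 5: z = -0.1371 + -0.1295i, |z|^2 = 0.0356
Iter 6: z = -0.1370 + -0.1305i, |z|^2 = 0.0358
Iter 7: z = -0.1373 + -0.1302i, |z|^2 = 0.0358
Iter 8: z = -0.1371 + -0.1302i, |z|^2 = 0.0358
Iter 9: z = -0.1372 + -0.1303i, |z|^2 = 0.0358
Iter 10: z = -0.1372 + -0.1303i, |z|^2 = 0.0358
Iter 11: z = -0.1372 + -0.1303i, |z|^2 = 0.0358
Iter 12: z = -0.1372 + -0.1303i, |z|^2 = 0.0358
Iter 13: z = -0.1372 + -0.1303i, |z|^2 = 0.0358
Iter 14: z = -0.1372 + -0.1303i, |z|^2 = 0.0358
Iter 15: z = -0.1372 + -0.1303i, |z|^2 = 0.0358
Iter 16: z = -0.1372 + -0.1303i, |z|^2 = 0.0358
Iter 17: z = -0.1372 + -0.1303i, |z|^2 = 0.0358
Iter 18: z = -0.1372 + -0.1303i, |z|^2 = 0.0358
Did not escape in 19 iterations → in set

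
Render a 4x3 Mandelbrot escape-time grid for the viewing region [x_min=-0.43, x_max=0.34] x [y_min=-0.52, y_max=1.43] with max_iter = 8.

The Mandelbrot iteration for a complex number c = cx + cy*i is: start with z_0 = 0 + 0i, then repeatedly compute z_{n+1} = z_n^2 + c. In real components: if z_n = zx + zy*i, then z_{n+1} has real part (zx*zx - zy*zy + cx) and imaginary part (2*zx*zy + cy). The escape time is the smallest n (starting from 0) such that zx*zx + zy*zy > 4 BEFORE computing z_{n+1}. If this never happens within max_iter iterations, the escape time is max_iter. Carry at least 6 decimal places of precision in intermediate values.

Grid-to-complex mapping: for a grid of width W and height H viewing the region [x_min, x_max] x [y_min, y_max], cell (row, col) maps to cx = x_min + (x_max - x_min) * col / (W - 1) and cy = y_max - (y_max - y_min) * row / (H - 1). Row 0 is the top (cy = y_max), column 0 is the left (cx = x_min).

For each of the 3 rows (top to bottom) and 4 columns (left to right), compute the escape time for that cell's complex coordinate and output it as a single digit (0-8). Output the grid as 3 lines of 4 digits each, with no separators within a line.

(row=0, col=0): c = -0.4300 + 1.4300i → escape time 2
(row=0, col=1): c = -0.1733 + 1.4300i → escape time 2
(row=0, col=2): c = 0.0833 + 1.4300i → escape time 2
(row=0, col=3): c = 0.3400 + 1.4300i → escape time 2
(row=1, col=0): c = -0.4300 + 0.4550i → escape time 8
(row=1, col=1): c = -0.1733 + 0.4550i → escape time 8
(row=1, col=2): c = 0.0833 + 0.4550i → escape time 8
(row=1, col=3): c = 0.3400 + 0.4550i → escape time 8
(row=2, col=0): c = -0.4300 + -0.5200i → escape time 8
(row=2, col=1): c = -0.1733 + -0.5200i → escape time 8
(row=2, col=2): c = 0.0833 + -0.5200i → escape time 8
(row=2, col=3): c = 0.3400 + -0.5200i → escape time 8

Answer: 2222
8888
8888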